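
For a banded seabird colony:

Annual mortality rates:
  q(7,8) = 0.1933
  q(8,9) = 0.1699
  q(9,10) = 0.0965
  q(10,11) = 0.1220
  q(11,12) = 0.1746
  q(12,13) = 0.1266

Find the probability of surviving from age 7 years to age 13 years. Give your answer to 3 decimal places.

0.383

The overall survival probability is (1 − 0.1933) × (1 − 0.1699) × (1 − 0.0965) × (1 − 0.1220) × (1 − 0.1746) × (1 − 0.1266).
= 0.8067 × 0.8301 × 0.9035 × 0.8780 × 0.8254 × 0.8734 = 0.382951.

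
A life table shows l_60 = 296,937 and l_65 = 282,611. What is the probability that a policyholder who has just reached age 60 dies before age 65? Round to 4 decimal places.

0.0482

P(die before 65 | alive at 60) = 1 − l_65/l_60 = 1 − 282,611/296,937 = (14,326)/296,937 = 0.048246.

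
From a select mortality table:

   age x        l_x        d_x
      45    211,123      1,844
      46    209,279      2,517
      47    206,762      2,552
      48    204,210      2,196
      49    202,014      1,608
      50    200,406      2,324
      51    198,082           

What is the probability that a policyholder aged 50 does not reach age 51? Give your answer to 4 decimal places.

P(die before 51 | alive at 50) = 1 − l_51/l_50 = 1 − 198,082/200,406 = (2,324)/200,406 = 0.011596.

0.0116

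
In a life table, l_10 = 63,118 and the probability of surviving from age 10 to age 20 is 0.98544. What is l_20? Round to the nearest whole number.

l_20 = l_10 × p = 63,118 × 0.98544 = 62199.

62199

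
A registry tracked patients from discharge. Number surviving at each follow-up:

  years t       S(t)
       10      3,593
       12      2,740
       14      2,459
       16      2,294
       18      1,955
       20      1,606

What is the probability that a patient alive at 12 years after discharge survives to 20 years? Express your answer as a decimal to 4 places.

The conditional survival probability is S(20)/S(12) = 1,606/2,740 = 0.586131.

0.5861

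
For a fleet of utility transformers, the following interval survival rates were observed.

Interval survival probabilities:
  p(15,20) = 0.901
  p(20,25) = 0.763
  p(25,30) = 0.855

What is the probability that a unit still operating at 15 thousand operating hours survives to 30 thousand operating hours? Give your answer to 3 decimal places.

The overall survival probability is 0.901 × 0.763 × 0.855.
= 0.587781.

0.588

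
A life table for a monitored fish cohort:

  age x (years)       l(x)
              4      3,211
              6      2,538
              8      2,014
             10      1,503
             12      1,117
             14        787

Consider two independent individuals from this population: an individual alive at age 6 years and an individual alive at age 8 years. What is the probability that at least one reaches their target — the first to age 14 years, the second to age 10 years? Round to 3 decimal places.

0.825

p₁ = l(14)/l(6) = 787/2,538 = 0.310087; p₂ = l(10)/l(8) = 1,503/2,014 = 0.746276.
P(at least one) = 1 − (1−p₁)(1−p₂) = 1 − 0.689913 × 0.253724 = 0.824953.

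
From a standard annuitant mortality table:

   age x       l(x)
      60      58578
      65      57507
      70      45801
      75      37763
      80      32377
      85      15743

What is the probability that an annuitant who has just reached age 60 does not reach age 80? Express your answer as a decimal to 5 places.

P(die before 80 | alive at 60) = 1 − l(80)/l(60) = 1 − 32377/58578 = (26201)/58578 = 0.447284.

0.44728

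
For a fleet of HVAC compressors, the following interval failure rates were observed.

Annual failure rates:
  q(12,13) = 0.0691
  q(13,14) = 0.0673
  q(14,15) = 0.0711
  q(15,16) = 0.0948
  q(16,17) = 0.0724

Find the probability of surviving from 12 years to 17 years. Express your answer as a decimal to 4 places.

Chaining the interval survival probabilities: (1 − 0.0691) × (1 − 0.0673) × (1 − 0.0711) × (1 − 0.0948) × (1 − 0.0724).
= 0.9309 × 0.9327 × 0.9289 × 0.9052 × 0.9276 = 0.677204.

0.6772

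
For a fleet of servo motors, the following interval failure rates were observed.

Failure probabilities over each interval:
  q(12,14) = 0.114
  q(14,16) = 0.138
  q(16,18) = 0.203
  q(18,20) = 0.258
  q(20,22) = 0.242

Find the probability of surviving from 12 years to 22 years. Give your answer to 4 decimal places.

Chaining the interval survival probabilities: (1 − 0.114) × (1 − 0.138) × (1 − 0.203) × (1 − 0.258) × (1 − 0.242).
= 0.886 × 0.862 × 0.797 × 0.742 × 0.758 = 0.342352.

0.3424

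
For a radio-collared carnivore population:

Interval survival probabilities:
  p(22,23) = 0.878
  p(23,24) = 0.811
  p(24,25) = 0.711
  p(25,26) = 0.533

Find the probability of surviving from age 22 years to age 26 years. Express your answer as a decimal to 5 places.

0.26984

The overall survival probability is 0.878 × 0.811 × 0.711 × 0.533.
= 0.269844.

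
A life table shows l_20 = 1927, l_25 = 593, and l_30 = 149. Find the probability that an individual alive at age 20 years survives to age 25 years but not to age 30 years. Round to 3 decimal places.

0.230

This is the probability of reaching 25 but not 30, conditional on being alive at 20: (l_25 − l_30) / l_20.
= (593 − 149) / 1927 = 444 / 1927 = 0.230410.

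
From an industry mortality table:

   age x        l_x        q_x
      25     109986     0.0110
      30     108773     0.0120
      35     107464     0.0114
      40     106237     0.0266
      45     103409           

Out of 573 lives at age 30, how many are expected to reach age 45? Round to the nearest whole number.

The relevant probability is 103409/108773 = 0.950686.
Expected number = 573 × 0.950686 = 545.

545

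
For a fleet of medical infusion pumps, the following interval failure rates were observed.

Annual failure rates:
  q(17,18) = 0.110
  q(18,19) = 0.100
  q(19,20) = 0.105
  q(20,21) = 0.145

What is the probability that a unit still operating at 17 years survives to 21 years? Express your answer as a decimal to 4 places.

Survival from 17 to 21 is the product of surviving each interval: (1 − 0.110) × (1 − 0.100) × (1 − 0.105) × (1 − 0.145).
= 0.890 × 0.900 × 0.895 × 0.855 = 0.612945.

0.6129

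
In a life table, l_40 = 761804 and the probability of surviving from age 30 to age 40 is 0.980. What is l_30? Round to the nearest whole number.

l_30 = l_40 / p = 761804 / 0.980 = 777351.

777351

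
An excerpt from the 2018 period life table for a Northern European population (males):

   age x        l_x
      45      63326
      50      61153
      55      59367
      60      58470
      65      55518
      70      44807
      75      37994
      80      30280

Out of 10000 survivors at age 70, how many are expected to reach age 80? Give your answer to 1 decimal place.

The relevant probability is 30280/44807 = 0.675787.
Expected number = 10000 × 0.675787 = 6757.9.

6757.9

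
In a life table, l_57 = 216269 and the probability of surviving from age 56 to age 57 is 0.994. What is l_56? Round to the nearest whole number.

217574

l_56 = l_57 / p = 216269 / 0.994 = 217574.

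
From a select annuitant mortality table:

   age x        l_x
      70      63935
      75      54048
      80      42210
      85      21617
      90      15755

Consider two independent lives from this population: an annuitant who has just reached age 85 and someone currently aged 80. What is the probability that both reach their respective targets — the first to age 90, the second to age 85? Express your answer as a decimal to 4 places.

0.3733

p₁ = l_90/l_85 = 15755/21617 = 0.728825; p₂ = l_85/l_80 = 21617/42210 = 0.512130.
P(both) = p₁ × p₂ = 0.728825 × 0.512130 = 0.373253.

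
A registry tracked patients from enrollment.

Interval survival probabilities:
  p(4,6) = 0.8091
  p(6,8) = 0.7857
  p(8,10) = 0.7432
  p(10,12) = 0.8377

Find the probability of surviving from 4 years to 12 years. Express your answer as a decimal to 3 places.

0.396

Chaining the interval survival probabilities: 0.8091 × 0.7857 × 0.7432 × 0.8377.
= 0.395779.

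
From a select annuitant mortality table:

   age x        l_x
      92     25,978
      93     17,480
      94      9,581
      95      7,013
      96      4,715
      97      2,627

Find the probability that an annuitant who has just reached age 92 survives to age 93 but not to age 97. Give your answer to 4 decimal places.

We want 1|4q92 = (l_93 − l_97)/l_92.
This is the probability of reaching 93 but not 97, conditional on being alive at 92: (l_93 − l_97) / l_92.
= (17,480 − 2,627) / 25,978 = 14,853 / 25,978 = 0.571753.

0.5718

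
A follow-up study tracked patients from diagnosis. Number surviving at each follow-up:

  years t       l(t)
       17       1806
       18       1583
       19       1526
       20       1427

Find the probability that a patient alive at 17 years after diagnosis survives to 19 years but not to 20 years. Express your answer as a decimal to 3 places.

This is the probability of reaching 19 but not 20, conditional on being alive at 17: (l(19) − l(20)) / l(17).
= (1526 − 1427) / 1806 = 99 / 1806 = 0.054817.

0.055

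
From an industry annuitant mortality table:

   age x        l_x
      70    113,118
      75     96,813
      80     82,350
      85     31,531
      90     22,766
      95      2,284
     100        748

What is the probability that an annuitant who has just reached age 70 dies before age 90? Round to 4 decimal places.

P(die before 90 | alive at 70) = 1 − l_90/l_70 = 1 − 22,766/113,118 = (90,352)/113,118 = 0.798741.

0.7987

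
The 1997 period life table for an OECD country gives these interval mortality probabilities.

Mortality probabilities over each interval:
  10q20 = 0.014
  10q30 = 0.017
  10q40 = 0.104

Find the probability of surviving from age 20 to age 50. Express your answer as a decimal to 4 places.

30p20 = (1 − 0.014) × (1 − 0.017) × (1 − 0.104).
= 0.986 × 0.983 × 0.896 = 0.868437.

0.8684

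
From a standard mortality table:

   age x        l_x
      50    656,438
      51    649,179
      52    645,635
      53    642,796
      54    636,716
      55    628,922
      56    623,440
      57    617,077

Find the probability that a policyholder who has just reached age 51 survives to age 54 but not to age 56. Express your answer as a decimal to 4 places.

0.0205

We want 3|2q51 = (l_54 − l_56)/l_51.
This is the probability of reaching 54 but not 56, conditional on being alive at 51: (l_54 − l_56) / l_51.
= (636,716 − 623,440) / 649,179 = 13,276 / 649,179 = 0.020450.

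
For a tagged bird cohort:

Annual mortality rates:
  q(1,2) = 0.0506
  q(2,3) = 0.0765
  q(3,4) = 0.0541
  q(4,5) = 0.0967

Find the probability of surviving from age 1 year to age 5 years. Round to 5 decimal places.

Survival from 1 to 5 is the product of surviving each interval: (1 − 0.0506) × (1 − 0.0765) × (1 − 0.0541) × (1 − 0.0967).
= 0.9494 × 0.9235 × 0.9459 × 0.9033 = 0.749141.

0.74914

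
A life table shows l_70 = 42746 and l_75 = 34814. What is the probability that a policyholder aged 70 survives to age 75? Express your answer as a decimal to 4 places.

0.8144

We want 5p70 = l_75/l_70.
The conditional survival probability is l_75/l_70 = 34814/42746 = 0.814439.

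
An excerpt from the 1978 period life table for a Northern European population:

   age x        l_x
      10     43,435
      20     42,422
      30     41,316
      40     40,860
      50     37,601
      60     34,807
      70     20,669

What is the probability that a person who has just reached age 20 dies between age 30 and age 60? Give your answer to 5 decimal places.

0.15343

We want 10|30q20 = (l_30 − l_60)/l_20.
This is the probability of reaching 30 but not 60, conditional on being alive at 20: (l_30 − l_60) / l_20.
= (41,316 − 34,807) / 42,422 = 6,509 / 42,422 = 0.153435.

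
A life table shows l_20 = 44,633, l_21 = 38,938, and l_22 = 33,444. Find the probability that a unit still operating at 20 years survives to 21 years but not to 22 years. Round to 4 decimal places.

This is the probability of reaching 21 but not 22, conditional on being operational at 20: (l_21 − l_22) / l_20.
= (38,938 − 33,444) / 44,633 = 5,494 / 44,633 = 0.123093.

0.1231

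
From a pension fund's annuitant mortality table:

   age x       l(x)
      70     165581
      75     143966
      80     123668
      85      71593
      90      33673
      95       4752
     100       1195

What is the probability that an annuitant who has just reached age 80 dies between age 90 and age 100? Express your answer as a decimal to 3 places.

This is the probability of reaching 90 but not 100, conditional on being alive at 80: (l(90) − l(100)) / l(80).
= (33673 − 1195) / 123668 = 32478 / 123668 = 0.262623.

0.263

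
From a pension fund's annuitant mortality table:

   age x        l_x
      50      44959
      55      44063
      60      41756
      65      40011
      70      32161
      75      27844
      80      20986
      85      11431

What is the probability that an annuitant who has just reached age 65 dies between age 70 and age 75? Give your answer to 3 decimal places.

0.108

This is the probability of reaching 70 but not 75, conditional on being alive at 65: (l_70 − l_75) / l_65.
= (32161 − 27844) / 40011 = 4317 / 40011 = 0.107895.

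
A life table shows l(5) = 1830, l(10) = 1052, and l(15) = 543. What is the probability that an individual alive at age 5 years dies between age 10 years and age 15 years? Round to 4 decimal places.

This is the probability of reaching 10 but not 15, conditional on being alive at 5: (l(10) − l(15)) / l(5).
= (1052 − 543) / 1830 = 509 / 1830 = 0.278142.

0.2781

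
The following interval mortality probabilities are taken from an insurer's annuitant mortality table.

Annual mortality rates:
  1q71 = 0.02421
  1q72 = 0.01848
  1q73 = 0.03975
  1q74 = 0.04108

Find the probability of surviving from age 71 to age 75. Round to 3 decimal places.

0.882

Survival from 71 to 75 is the product of surviving each interval: (1 − 0.02421) × (1 − 0.01848) × (1 − 0.03975) × (1 − 0.04108).
= 0.97579 × 0.98152 × 0.96025 × 0.95892 = 0.881906.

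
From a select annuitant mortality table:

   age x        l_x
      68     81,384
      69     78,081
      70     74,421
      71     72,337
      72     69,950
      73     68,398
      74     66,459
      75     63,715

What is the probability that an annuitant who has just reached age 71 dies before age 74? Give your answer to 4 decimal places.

P(die before 74 | alive at 71) = 1 − l_74/l_71 = 1 − 66,459/72,337 = (5,878)/72,337 = 0.081259.

0.0813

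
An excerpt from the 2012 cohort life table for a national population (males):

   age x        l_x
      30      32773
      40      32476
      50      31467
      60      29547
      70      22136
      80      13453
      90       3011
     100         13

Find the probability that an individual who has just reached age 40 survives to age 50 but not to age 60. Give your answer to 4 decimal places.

We want 10|10q40 = (l_50 − l_60)/l_40.
This is the probability of reaching 50 but not 60, conditional on being alive at 40: (l_50 − l_60) / l_40.
= (31467 − 29547) / 32476 = 1920 / 32476 = 0.059121.

0.0591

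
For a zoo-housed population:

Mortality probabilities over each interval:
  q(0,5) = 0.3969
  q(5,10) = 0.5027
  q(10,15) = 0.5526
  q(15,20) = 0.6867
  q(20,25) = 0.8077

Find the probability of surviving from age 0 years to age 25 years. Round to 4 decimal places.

Survival from 0 to 25 is the product of surviving each interval: (1 − 0.3969) × (1 − 0.5027) × (1 − 0.5526) × (1 − 0.6867) × (1 − 0.8077).
= 0.6031 × 0.4973 × 0.4474 × 0.3133 × 0.1923 = 0.008084.

0.0081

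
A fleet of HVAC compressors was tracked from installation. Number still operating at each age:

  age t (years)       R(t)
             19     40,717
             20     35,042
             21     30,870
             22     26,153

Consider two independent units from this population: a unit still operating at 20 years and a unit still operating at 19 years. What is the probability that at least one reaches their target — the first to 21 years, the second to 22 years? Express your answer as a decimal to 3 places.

p₁ = R(21)/R(20) = 30,870/35,042 = 0.880943; p₂ = R(22)/R(19) = 26,153/40,717 = 0.642312.
P(at least one) = 1 − (1−p₁)(1−p₂) = 1 − 0.119057 × 0.357688 = 0.957415.

0.957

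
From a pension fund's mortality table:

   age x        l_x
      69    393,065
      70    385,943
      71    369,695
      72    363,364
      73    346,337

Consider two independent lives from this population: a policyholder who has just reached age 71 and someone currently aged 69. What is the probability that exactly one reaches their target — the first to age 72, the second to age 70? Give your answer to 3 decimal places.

p₁ = l_72/l_71 = 363,364/369,695 = 0.982875; p₂ = l_70/l_69 = 385,943/393,065 = 0.981881.
P(exactly one) = p₁(1−p₂) + (1−p₁)p₂ = 0.017809 + 0.016815 = 0.034623.

0.035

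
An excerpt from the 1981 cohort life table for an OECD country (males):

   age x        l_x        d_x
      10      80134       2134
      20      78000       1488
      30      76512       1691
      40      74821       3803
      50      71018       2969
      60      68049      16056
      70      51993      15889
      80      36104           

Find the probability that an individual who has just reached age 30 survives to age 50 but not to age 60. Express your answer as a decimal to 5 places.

We want 20|10q30 = (l_50 − l_60)/l_30.
This is the probability of reaching 50 but not 60, conditional on being alive at 30: (l_50 − l_60) / l_30.
= (71018 − 68049) / 76512 = 2969 / 76512 = 0.038804.

0.03880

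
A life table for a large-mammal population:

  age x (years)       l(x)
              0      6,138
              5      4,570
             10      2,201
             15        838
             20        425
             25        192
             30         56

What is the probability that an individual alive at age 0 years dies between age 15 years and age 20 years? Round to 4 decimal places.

This is the probability of reaching 15 but not 20, conditional on being alive at 0: (l(15) − l(20)) / l(0).
= (838 − 425) / 6,138 = 413 / 6,138 = 0.067286.

0.0673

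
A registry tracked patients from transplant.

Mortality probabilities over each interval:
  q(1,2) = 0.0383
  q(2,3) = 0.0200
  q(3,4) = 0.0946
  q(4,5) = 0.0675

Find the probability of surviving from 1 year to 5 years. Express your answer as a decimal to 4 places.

P(survive 1→5) = (1 − 0.0383) × (1 − 0.0200) × (1 − 0.0946) × (1 − 0.0675).
= 0.9617 × 0.9800 × 0.9054 × 0.9325 = 0.795710.

0.7957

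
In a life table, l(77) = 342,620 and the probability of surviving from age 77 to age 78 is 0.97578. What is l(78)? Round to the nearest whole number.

334322

l(78) = l(77) × p = 342,620 × 0.97578 = 334322.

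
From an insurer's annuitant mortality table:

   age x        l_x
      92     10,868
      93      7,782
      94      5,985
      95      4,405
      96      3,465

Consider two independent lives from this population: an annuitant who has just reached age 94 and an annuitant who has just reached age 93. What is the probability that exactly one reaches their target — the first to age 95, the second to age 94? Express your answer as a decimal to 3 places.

0.373

p₁ = l_95/l_94 = 4,405/5,985 = 0.736007; p₂ = l_94/l_93 = 5,985/7,782 = 0.769082.
P(exactly one) = p₁(1−p₂) + (1−p₁)p₂ = 0.169957 + 0.203032 = 0.372990.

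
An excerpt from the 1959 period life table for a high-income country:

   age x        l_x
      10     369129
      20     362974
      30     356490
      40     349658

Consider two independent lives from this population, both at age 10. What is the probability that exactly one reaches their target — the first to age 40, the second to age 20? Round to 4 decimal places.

0.0677

p₁ = l_40/l_10 = 349658/369129 = 0.947252; p₂ = l_20/l_10 = 362974/369129 = 0.983326.
P(exactly one) = p₁(1−p₂) + (1−p₁)p₂ = 0.015794 + 0.051868 = 0.067663.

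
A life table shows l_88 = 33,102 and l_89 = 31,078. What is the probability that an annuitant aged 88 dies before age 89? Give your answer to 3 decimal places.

P(die before 89 | alive at 88) = 1 − l_89/l_88 = 1 − 31,078/33,102 = (2,024)/33,102 = 0.061144.

0.061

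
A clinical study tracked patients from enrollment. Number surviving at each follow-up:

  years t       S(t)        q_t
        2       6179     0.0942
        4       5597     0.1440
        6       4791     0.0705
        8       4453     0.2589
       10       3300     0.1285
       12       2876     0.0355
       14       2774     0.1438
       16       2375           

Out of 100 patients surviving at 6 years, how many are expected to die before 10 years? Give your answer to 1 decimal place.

The relevant probability is 1 − 3300/4791 = 0.311209.
Expected number = 100 × 0.311209 = 31.1.

31.1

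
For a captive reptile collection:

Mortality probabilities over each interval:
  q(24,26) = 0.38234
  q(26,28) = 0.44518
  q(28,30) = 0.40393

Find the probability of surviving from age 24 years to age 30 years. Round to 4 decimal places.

Survival from 24 to 30 is the product of surviving each interval: (1 − 0.38234) × (1 − 0.44518) × (1 − 0.40393).
= 0.61766 × 0.55482 × 0.59607 = 0.204267.

0.2043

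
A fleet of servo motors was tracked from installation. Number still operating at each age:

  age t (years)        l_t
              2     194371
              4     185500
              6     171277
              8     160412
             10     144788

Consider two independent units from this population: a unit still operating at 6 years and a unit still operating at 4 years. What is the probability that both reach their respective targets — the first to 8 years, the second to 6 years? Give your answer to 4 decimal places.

p₁ = l_8/l_6 = 160412/171277 = 0.936565; p₂ = l_6/l_4 = 171277/185500 = 0.923326.
P(both) = p₁ × p₂ = 0.936565 × 0.923326 = 0.864755.

0.8648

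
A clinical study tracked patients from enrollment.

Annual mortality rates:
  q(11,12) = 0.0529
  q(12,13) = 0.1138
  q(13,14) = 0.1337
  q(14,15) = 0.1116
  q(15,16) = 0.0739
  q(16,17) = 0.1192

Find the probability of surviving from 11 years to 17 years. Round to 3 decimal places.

0.527

P(survive 11→17) = (1 − 0.0529) × (1 − 0.1138) × (1 − 0.1337) × (1 − 0.1116) × (1 − 0.0739) × (1 − 0.1192).
= 0.9471 × 0.8862 × 0.8663 × 0.8884 × 0.9261 × 0.8808 = 0.526914.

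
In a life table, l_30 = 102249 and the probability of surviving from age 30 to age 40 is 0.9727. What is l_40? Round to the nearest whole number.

l_40 = l_30 × p = 102249 × 0.9727 = 99458.

99458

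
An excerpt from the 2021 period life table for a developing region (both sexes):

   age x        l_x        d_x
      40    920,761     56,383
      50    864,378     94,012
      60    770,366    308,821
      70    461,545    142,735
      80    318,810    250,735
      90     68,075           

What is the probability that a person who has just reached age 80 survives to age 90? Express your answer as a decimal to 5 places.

We want 10p80 = l_90/l_80.
The conditional survival probability is l_90/l_80 = 68,075/318,810 = 0.213528.

0.21353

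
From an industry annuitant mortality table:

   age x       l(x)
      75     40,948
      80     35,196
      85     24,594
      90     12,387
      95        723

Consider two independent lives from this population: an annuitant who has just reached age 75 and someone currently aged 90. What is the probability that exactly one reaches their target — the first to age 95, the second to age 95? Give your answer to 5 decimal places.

0.07396

p₁ = l(95)/l(75) = 723/40,948 = 0.017657; p₂ = l(95)/l(90) = 723/12,387 = 0.058368.
P(exactly one) = p₁(1−p₂) + (1−p₁)p₂ = 0.016626 + 0.057337 = 0.073964.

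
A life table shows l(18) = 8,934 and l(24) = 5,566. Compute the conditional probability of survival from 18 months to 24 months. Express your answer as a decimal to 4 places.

0.6230

The conditional survival probability is l(24)/l(18) = 5,566/8,934 = 0.623013.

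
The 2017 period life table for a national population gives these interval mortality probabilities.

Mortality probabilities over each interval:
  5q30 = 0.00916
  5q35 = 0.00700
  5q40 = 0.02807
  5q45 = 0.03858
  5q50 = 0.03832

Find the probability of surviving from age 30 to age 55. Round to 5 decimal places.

Survival from 30 to 55 is the product of surviving each interval: (1 − 0.00916) × (1 − 0.00700) × (1 − 0.02807) × (1 − 0.03858) × (1 − 0.03832).
= 0.99084 × 0.99300 × 0.97193 × 0.96142 × 0.96168 = 0.884161.

0.88416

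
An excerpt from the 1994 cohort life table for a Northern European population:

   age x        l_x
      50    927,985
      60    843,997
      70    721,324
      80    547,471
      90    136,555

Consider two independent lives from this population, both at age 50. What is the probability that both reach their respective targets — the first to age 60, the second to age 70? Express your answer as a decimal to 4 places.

0.7070

p₁ = l_60/l_50 = 843,997/927,985 = 0.909494; p₂ = l_70/l_50 = 721,324/927,985 = 0.777301.
P(both) = p₁ × p₂ = 0.909494 × 0.777301 = 0.706951.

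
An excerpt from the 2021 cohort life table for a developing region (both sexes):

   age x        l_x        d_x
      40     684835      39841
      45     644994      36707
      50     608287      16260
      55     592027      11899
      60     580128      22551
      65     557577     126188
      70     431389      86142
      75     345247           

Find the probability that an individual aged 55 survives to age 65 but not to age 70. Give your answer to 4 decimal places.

We want 10|5q55 = (l_65 − l_70)/l_55.
This is the probability of reaching 65 but not 70, conditional on being alive at 55: (l_65 − l_70) / l_55.
= (557577 − 431389) / 592027 = 126188 / 592027 = 0.213146.

0.2131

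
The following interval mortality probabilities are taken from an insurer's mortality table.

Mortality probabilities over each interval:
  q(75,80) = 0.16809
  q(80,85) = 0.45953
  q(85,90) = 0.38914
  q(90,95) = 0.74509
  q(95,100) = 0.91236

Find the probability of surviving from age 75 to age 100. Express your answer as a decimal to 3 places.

Survival from 75 to 100 is the product of surviving each interval: (1 − 0.16809) × (1 − 0.45953) × (1 − 0.38914) × (1 − 0.74509) × (1 − 0.91236).
= 0.83191 × 0.54047 × 0.61086 × 0.25491 × 0.08764 = 0.006136.

0.006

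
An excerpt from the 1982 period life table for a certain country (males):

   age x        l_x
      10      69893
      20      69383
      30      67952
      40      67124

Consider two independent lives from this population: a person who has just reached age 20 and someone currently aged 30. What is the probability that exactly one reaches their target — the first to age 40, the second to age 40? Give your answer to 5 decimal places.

p₁ = l_40/l_20 = 67124/69383 = 0.967442; p₂ = l_40/l_30 = 67124/67952 = 0.987815.
P(exactly one) = p₁(1−p₂) + (1−p₁)p₂ = 0.011788 + 0.032161 = 0.043950.

0.04395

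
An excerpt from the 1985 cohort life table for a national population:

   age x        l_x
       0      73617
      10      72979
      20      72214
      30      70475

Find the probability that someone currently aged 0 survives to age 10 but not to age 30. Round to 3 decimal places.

We want 10|20q0 = (l_10 − l_30)/l_0.
This is the probability of reaching 10 but not 30, conditional on being alive at 0: (l_10 − l_30) / l_0.
= (72979 − 70475) / 73617 = 2504 / 73617 = 0.034014.

0.034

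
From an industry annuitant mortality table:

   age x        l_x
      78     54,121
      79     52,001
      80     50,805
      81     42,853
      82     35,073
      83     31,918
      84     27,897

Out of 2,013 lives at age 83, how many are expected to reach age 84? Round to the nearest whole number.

The relevant probability is 27,897/31,918 = 0.874021.
Expected number = 2,013 × 0.874021 = 1759.

1759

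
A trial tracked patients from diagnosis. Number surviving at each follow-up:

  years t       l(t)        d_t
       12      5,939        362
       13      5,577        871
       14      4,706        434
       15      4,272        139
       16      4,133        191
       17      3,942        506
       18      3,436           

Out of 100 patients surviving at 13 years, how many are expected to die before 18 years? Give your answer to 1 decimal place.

The relevant probability is 1 − 3,436/5,577 = 0.383898.
Expected number = 100 × 0.383898 = 38.4.

38.4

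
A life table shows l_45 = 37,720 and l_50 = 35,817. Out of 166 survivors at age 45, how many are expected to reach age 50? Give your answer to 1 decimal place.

The relevant probability is 35,817/37,720 = 0.949549.
Expected number = 166 × 0.949549 = 157.6.

157.6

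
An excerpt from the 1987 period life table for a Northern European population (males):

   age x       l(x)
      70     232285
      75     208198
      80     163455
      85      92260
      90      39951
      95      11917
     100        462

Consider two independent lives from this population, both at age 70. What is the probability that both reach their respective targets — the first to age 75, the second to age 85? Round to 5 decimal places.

0.35600

p₁ = l(75)/l(70) = 208198/232285 = 0.896304; p₂ = l(85)/l(70) = 92260/232285 = 0.397184.
P(both) = p₁ × p₂ = 0.896304 × 0.397184 = 0.355998.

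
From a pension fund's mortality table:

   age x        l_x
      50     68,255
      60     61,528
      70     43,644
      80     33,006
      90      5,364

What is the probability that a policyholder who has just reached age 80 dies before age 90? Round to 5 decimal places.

0.83748

P(die before 90 | alive at 80) = 1 − l_90/l_80 = 1 − 5,364/33,006 = (27,642)/33,006 = 0.837484.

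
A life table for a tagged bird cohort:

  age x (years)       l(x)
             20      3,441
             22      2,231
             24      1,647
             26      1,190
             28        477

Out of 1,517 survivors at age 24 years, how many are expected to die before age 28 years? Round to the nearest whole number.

1078

The relevant probability is 1 − 477/1,647 = 0.710383.
Expected number = 1,517 × 0.710383 = 1078.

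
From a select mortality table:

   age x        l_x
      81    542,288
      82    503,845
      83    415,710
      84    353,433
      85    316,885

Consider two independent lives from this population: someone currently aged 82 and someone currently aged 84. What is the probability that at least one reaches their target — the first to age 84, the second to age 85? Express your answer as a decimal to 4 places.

p₁ = l_84/l_82 = 353,433/503,845 = 0.701472; p₂ = l_85/l_84 = 316,885/353,433 = 0.896591.
P(at least one) = 1 − (1−p₁)(1−p₂) = 1 − 0.298528 × 0.103409 = 0.969130.

0.9691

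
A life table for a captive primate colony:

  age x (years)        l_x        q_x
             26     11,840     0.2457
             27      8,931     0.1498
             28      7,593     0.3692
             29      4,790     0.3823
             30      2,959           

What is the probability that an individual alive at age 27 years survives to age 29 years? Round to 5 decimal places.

0.53633

The conditional survival probability is l_29/l_27 = 4,790/8,931 = 0.536334.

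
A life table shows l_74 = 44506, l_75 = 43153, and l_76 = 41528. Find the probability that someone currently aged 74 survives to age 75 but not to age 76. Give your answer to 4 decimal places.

This is the probability of reaching 75 but not 76, conditional on being alive at 74: (l_75 − l_76) / l_74.
= (43153 − 41528) / 44506 = 1625 / 44506 = 0.036512.

0.0365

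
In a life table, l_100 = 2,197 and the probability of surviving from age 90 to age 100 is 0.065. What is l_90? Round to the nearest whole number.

l_90 = l_100 / p = 2,197 / 0.065 = 33800.

33800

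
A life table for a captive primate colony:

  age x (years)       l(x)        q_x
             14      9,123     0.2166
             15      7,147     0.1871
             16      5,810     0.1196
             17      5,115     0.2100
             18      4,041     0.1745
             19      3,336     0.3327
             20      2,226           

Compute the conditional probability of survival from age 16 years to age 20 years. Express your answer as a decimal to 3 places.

The conditional survival probability is l(20)/l(16) = 2,226/5,810 = 0.383133.

0.383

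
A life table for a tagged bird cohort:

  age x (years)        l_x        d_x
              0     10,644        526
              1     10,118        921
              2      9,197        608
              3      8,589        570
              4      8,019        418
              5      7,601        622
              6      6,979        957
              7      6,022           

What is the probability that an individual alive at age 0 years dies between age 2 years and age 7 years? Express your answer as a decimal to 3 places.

This is the probability of reaching 2 but not 7, conditional on being alive at 0: (l_2 − l_7) / l_0.
= (9,197 − 6,022) / 10,644 = 3,175 / 10,644 = 0.298290.

0.298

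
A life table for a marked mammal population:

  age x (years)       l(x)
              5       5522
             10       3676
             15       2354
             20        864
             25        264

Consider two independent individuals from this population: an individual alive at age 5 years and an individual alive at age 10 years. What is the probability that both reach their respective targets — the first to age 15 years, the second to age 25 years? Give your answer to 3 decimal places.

0.031

p₁ = l(15)/l(5) = 2354/5522 = 0.426295; p₂ = l(25)/l(10) = 264/3676 = 0.071817.
P(both) = p₁ × p₂ = 0.426295 × 0.071817 = 0.030615.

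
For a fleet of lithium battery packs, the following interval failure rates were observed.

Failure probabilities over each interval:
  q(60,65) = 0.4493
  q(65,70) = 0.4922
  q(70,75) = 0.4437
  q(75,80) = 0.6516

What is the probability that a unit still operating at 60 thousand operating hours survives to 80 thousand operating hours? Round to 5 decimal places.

P(survive 60→80) = (1 − 0.4493) × (1 − 0.4922) × (1 − 0.4437) × (1 − 0.6516).
= 0.5507 × 0.5078 × 0.5563 × 0.3484 = 0.054199.

0.05420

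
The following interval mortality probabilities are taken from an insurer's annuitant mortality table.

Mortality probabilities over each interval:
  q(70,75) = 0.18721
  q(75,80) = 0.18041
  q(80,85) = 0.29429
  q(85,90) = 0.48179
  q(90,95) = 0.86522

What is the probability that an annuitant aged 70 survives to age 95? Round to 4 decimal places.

0.0328

Chaining the interval survival probabilities: (1 − 0.18721) × (1 − 0.18041) × (1 − 0.29429) × (1 − 0.48179) × (1 − 0.86522).
= 0.81279 × 0.81959 × 0.70571 × 0.51821 × 0.13478 = 0.032835.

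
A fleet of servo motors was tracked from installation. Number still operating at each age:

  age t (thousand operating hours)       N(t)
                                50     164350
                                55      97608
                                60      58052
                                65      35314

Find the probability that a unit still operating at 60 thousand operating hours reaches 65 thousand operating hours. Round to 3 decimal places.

The conditional survival probability is N(65)/N(60) = 35314/58052 = 0.608317.

0.608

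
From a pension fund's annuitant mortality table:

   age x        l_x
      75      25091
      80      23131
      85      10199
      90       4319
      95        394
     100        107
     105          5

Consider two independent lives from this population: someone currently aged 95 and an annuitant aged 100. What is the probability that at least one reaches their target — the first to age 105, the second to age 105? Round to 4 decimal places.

0.0588

p₁ = l_105/l_95 = 5/394 = 0.012690; p₂ = l_105/l_100 = 5/107 = 0.046729.
P(at least one) = 1 − (1−p₁)(1−p₂) = 1 − 0.987310 × 0.953271 = 0.058826.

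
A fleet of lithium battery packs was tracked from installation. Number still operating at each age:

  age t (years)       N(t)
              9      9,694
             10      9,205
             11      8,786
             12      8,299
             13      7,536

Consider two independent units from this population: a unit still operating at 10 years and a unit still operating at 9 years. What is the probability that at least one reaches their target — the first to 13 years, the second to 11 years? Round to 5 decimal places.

p₁ = N(13)/N(10) = 7,536/9,205 = 0.818685; p₂ = N(11)/N(9) = 8,786/9,694 = 0.906334.
P(at least one) = 1 − (1−p₁)(1−p₂) = 1 − 0.181315 × 0.093666 = 0.983017.

0.98302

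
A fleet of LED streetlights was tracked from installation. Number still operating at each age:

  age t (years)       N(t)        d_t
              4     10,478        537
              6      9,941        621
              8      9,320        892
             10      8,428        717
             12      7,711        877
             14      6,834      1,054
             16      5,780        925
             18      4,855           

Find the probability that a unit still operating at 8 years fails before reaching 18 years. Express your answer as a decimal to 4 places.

P(fail before 18 | operational at 8) = 1 − N(18)/N(8) = 1 − 4,855/9,320 = (4,465)/9,320 = 0.479077.

0.4791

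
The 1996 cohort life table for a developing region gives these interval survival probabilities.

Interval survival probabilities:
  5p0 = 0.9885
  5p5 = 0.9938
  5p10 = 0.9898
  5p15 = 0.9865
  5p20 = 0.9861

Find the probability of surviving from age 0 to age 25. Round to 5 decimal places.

0.94589

The overall survival probability is 0.9885 × 0.9938 × 0.9898 × 0.9865 × 0.9861.
= 0.945891.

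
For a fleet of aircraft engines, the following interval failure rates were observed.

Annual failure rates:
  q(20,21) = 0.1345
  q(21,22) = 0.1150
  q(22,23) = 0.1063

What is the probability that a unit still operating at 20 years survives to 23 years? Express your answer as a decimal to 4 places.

0.6845

The overall survival probability is (1 − 0.1345) × (1 − 0.1150) × (1 − 0.1063).
= 0.8655 × 0.8850 × 0.8937 = 0.684545.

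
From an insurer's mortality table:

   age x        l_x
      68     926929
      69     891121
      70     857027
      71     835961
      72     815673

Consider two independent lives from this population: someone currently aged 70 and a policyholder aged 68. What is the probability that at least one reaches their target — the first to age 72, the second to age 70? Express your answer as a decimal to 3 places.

0.996

p₁ = l_72/l_70 = 815673/857027 = 0.951747; p₂ = l_70/l_68 = 857027/926929 = 0.924588.
P(at least one) = 1 − (1−p₁)(1−p₂) = 1 − 0.048253 × 0.075412 = 0.996361.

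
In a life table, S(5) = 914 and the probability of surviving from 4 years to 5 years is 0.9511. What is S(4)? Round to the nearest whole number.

S(4) = S(5) / p = 914 / 0.9511 = 961.

961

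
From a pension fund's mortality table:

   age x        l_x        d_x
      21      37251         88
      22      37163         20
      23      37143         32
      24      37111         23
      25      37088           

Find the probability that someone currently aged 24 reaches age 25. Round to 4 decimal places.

0.9994

We want 1p24 = l_25/l_24.
The conditional survival probability is l_25/l_24 = 37088/37111 = 0.999380.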